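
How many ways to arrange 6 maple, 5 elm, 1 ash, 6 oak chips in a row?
18! / (6! × 5! × 1! × 6!) = 102918816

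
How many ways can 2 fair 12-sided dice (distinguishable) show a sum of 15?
Coefficient of x^15 in (x + x² + ... + x^12)^2. By inclusion-exclusion on dice exceeding 12: Σ_j (-1)^j C(2,j)·C(15-1-12j, 1) = C(2,0)·C(14,1) - C(2,1)·C(2,1) = 1·14 - 2·2 = 10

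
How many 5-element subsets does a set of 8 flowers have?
C(8,5) = 8!/(5!×3!) = 56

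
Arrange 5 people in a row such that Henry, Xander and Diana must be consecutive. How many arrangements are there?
Treat the 3 as one block: (5-3+1)! × 3! = 6 × 6 = 36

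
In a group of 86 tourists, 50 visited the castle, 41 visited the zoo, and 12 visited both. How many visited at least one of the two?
|A∪B| = |A| + |B| - |A∩B| = 50 + 41 - 12 = 79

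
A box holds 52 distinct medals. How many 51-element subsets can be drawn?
C(52,51) = 52!/(51!×1!) = 52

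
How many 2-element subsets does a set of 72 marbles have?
C(72,2) = 72!/(2!×70!) = 2556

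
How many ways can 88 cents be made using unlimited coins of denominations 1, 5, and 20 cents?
Coefficient of x^88 in 1/(1-x^1) · 1/(1-x^5) · 1/(1-x^20). Case on j = number of 20-cent coins (j = 0..4); remainder r = 88 - 20j is made from {1,5} in ⌊r/5⌋+1 ways. r = 88, 68, 48, 28, 8 → 18 + 14 + 10 + 6 + 2 = 50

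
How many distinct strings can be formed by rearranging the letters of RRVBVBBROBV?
11! / (1! × 3! × 4! × 3!) = 46200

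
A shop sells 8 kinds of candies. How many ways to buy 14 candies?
C(14+8-1, 8-1) = C(21, 7) = 116280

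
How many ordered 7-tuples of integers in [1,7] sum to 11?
Coefficient of x^11 in (x + x² + ... + x^7)^7. By inclusion-exclusion on dice exceeding 7: Σ_j (-1)^j C(7,j)·C(11-1-7j, 6) = C(7,0)·C(10,6) = 1·210 = 210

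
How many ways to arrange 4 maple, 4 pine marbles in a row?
8! / (4! × 4!) = 70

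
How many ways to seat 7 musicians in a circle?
Circular: fix one position, arrange the rest. (7-1)! = 720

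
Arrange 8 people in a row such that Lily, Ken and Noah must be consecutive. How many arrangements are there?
Treat the 3 as one block: (8-3+1)! × 3! = 720 × 6 = 4320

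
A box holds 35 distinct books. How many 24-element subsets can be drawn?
C(35,24) = 35!/(24!×11!) = 417225900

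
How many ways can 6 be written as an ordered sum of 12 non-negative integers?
C(6+12-1, 12-1) = C(17, 11) = 12376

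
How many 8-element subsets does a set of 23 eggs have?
C(23,8) = 23!/(8!×15!) = 490314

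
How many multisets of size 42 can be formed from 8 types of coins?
C(42+8-1, 8-1) = C(49, 7) = 85900584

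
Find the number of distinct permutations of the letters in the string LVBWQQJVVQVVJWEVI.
17! / (3! × 1! × 1! × 6! × 2! × 1! × 2! × 1!) = 20583763200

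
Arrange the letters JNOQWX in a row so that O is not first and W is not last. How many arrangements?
By inclusion-exclusion: 6! - 2×(6-1)! + (6-2)! = 720 - 240 + 24 = 504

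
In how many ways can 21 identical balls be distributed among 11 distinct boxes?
C(21+11-1, 11-1) = C(31, 10) = 44352165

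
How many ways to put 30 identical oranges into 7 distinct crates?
C(30+7-1, 7-1) = C(36, 6) = 1947792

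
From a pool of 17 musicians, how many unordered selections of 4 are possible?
C(17,4) = 17!/(4!×13!) = 2380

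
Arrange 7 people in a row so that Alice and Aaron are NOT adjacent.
Total - adjacent = 7! - (7-1)!×2 = 5040 - 1440 = 3600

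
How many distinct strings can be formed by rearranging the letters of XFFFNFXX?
8! / (1! × 3! × 4!) = 280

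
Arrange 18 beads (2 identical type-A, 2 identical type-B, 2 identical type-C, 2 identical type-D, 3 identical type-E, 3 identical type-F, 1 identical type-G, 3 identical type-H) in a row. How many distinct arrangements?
18! / (2! × 2! × 2! × 2! × 3! × 3! × 1! × 3!) = 1852538688000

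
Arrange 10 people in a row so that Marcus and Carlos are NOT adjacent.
Total - adjacent = 10! - (10-1)!×2 = 3628800 - 725760 = 2903040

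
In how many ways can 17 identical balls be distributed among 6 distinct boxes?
C(17+6-1, 6-1) = C(22, 5) = 26334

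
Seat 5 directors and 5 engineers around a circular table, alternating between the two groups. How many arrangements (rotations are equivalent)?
Fix one of the directors: (5-1)! ways for the remaining directors, × 5! ways for the engineers = 24 × 120 = 2880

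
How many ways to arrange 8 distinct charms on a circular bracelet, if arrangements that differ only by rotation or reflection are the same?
(8-1)!/2 = 5040/2 = 2520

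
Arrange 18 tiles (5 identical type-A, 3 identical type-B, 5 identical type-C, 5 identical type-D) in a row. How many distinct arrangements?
18! / (5! × 3! × 5! × 5!) = 617512896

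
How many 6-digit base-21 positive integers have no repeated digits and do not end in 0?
Last digit: 20 nonzero choices. First digit: 19 (nonzero, ≠last). Middle 4: P(19,4) = 93024. Total = 35349120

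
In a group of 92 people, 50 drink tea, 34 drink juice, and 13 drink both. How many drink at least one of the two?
|A∪B| = |A| + |B| - |A∩B| = 50 + 34 - 13 = 71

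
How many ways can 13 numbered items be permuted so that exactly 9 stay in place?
Choose the 9 fixed points C(13,9) = 715, derange the rest: !4 = Σ_{j=0}^{4} (-1)^j·4!/j! = 24 - 24 + 12 - 4 + 1 = 9. Product = 715 × 9 = 6435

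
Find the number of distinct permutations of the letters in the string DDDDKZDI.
8! / (1! × 1! × 1! × 5!) = 336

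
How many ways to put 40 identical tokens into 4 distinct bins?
C(40+4-1, 4-1) = C(43, 3) = 12341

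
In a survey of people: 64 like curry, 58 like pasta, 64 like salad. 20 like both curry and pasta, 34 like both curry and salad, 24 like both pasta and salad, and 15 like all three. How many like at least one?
|A∪B∪C| = 64+58+64-20-34-24+15 = 123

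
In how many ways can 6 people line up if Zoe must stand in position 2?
Fix one position: (6-1)! = 120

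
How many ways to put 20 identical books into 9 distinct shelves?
C(20+9-1, 9-1) = C(28, 8) = 3108105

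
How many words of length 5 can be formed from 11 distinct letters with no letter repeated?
P(11,5) = 11!/(11-5)! = 55440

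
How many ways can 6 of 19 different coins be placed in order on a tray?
P(19,6) = 19!/(19-6)! = 19535040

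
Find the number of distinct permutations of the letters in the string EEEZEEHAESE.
11! / (7! × 1! × 1! × 1! × 1!) = 7920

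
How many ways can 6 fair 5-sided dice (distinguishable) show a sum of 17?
Coefficient of x^17 in (x + x² + ... + x^5)^6. By inclusion-exclusion on dice exceeding 5: Σ_j (-1)^j C(6,j)·C(17-1-5j, 5) = C(6,0)·C(16,5) - C(6,1)·C(11,5) + C(6,2)·C(6,5) = 1·4368 - 6·462 + 15·6 = 1686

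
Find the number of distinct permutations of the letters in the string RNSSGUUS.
8! / (1! × 2! × 1! × 1! × 3!) = 3360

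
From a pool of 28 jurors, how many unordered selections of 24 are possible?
C(28,24) = 28!/(24!×4!) = 20475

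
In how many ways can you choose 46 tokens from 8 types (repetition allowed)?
C(46+8-1, 8-1) = C(53, 7) = 154143080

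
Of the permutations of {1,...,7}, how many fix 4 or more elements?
Exactly j fixed points: C(7,j)·!(7-j); sum over j ≥ 4 (derangement numbers via !m = (m-1)·(!(m-1) + !(m-2)): !0..!3 = 1, 0, 1, 2). Σ_{j=4}^{7} C(7,j)·!(7-j) = C(7,4)·!3 + C(7,5)·!2 + C(7,6)·!1 + C(7,7)·!0 = 35·2 + 21·1 + 7·0 + 1·1 = 92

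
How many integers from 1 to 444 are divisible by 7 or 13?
⌊444/7⌋ + ⌊444/13⌋ - ⌊444/91⌋ = 63 + 34 - 4 = 93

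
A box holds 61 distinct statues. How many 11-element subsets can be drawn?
C(61,11) = 61!/(11!×50!) = 418094152866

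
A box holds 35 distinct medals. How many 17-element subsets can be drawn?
C(35,17) = 35!/(17!×18!) = 4537567650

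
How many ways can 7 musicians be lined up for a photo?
7! = 5040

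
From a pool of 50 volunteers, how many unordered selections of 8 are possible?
C(50,8) = 50!/(8!×42!) = 536878650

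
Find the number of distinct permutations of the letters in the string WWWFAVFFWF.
10! / (4! × 1! × 1! × 4!) = 6300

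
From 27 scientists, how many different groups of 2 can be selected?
C(27,2) = 27!/(2!×25!) = 351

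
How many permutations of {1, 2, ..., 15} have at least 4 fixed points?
Exactly j fixed points: C(15,j)·!(15-j); sum over j ≥ 4 (derangement numbers via !m = (m-1)·(!(m-1) + !(m-2)): !0..!11 = 1, 0, 1, 2, 9, 44, 265, 1854, 14833, 133496, 1334961, 14684570). Σ_{j=4}^{15} C(15,j)·!(15-j) = C(15,4)·!11 + C(15,5)·!10 + C(15,6)·!9 + C(15,7)·!8 + C(15,8)·!7 + C(15,9)·!6 + C(15,10)·!5 + C(15,11)·!4 + C(15,12)·!3 + C(15,13)·!2 + C(15,14)·!1 + C(15,15)·!0 = 1365·14684570 + 3003·1334961 + 5005·133496 + 6435·14833 + 6435·1854 + 5005·265 + 3003·44 + 1365·9 + 455·2 + 105·1 + 15·0 + 1·1 = 24830326016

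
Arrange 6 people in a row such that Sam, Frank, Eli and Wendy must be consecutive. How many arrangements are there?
Treat the 4 as one block: (6-4+1)! × 4! = 6 × 24 = 144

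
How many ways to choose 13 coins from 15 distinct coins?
C(15,13) = 15!/(13!×2!) = 105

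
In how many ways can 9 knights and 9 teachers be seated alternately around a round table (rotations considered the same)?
Fix one of the knights: (9-1)! ways for the remaining knights, × 9! ways for the teachers = 40320 × 362880 = 14631321600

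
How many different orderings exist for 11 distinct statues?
11! = 39916800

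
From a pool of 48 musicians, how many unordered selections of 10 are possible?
C(48,10) = 48!/(10!×38!) = 6540715896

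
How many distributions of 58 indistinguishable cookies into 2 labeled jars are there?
C(58+2-1, 2-1) = C(59, 1) = 59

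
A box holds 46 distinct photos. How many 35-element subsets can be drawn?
C(46,35) = 46!/(35!×11!) = 13340783196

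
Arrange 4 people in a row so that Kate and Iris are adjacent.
Treat as block: (4-1)! × 2! = 6 × 2 = 12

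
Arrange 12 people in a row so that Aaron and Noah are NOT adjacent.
Total - adjacent = 12! - (12-1)!×2 = 479001600 - 79833600 = 399168000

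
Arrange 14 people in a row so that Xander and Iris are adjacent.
Treat as block: (14-1)! × 2! = 6227020800 × 2 = 12454041600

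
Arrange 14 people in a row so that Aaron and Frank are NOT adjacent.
Total - adjacent = 14! - (14-1)!×2 = 87178291200 - 12454041600 = 74724249600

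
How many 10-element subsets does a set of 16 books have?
C(16,10) = 16!/(10!×6!) = 8008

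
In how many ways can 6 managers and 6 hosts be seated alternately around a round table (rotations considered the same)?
Fix one of the managers: (6-1)! ways for the remaining managers, × 6! ways for the hosts = 120 × 720 = 86400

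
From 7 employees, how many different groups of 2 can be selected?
C(7,2) = 7!/(2!×5!) = 21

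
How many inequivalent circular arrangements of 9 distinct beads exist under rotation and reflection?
(9-1)!/2 = 40320/2 = 20160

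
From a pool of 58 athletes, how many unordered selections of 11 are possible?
C(58,11) = 58!/(11!×47!) = 227692286640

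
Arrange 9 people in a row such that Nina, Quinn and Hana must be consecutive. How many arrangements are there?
Treat the 3 as one block: (9-3+1)! × 3! = 5040 × 6 = 30240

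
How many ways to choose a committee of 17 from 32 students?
C(32,17) = 32!/(17!×15!) = 565722720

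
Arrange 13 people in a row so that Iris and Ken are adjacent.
Treat as block: (13-1)! × 2! = 479001600 × 2 = 958003200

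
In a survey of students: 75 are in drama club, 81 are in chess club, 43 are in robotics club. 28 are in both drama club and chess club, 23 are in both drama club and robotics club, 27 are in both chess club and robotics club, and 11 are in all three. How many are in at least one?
|A∪B∪C| = 75+81+43-28-23-27+11 = 132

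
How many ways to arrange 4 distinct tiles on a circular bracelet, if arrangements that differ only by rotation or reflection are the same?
(4-1)!/2 = 6/2 = 3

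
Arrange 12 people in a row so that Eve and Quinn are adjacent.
Treat as block: (12-1)! × 2! = 39916800 × 2 = 79833600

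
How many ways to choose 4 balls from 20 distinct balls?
C(20,4) = 20!/(4!×16!) = 4845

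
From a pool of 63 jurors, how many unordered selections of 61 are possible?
C(63,61) = 63!/(61!×2!) = 1953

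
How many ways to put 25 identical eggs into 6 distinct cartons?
C(25+6-1, 6-1) = C(30, 5) = 142506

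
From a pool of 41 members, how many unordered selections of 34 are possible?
C(41,34) = 41!/(34!×7!) = 22481940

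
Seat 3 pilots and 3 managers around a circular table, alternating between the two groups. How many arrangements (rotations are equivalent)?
Fix one of the pilots: (3-1)! ways for the remaining pilots, × 3! ways for the managers = 2 × 6 = 12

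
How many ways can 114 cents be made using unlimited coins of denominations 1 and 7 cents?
Coefficient of x^114 in 1/(1-x^1) · 1/(1-x^7). Use j coins of 7 for j = 0..⌊114/7⌋ = 16, the rest in 1s: 16 + 1 = 17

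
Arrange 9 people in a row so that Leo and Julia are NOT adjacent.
Total - adjacent = 9! - (9-1)!×2 = 362880 - 80640 = 282240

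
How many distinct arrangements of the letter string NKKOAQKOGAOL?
12! / (3! × 2! × 1! × 1! × 1! × 1! × 3!) = 6652800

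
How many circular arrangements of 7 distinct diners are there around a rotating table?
Circular: fix one position, arrange the rest. (7-1)! = 720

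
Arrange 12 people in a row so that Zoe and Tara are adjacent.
Treat as block: (12-1)! × 2! = 39916800 × 2 = 79833600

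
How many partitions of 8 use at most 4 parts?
By conjugation, equals partitions of 8 into parts ≤ 4. Let r_j(i) = number of partitions of i into parts ≤ j, for i = 0..8. r_1(i) = 1 for all i; r_j(i) = r_{j-1}(i) + r_j(i-j). Rows j = 2..4: ≤2: 1 1 2 2 3 3 4 4 5; ≤3: 1 1 2 3 4 5 7 8 10; ≤4: 1 1 2 3 5 6 9 11 15. r_4(8) = 15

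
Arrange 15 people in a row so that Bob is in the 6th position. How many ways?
Fix one position: (15-1)! = 87178291200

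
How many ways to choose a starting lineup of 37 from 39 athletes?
C(39,37) = 39!/(37!×2!) = 741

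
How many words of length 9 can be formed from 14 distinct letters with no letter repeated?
P(14,9) = 14!/(14-9)! = 726485760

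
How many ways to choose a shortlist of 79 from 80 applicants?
C(80,79) = 80!/(79!×1!) = 80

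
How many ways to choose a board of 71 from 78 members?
C(78,71) = 78!/(71!×7!) = 2641902120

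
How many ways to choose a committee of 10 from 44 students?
C(44,10) = 44!/(10!×34!) = 2481256778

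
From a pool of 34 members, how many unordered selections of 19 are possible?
C(34,19) = 34!/(19!×15!) = 1855967520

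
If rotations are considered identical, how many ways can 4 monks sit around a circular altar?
Circular: fix one position, arrange the rest. (4-1)! = 6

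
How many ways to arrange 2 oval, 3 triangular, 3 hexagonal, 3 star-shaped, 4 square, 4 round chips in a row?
19! / (2! × 3! × 3! × 3! × 4! × 4!) = 488864376000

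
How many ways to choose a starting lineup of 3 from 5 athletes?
C(5,3) = 5!/(3!×2!) = 10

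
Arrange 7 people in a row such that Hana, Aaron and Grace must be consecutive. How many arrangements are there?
Treat the 3 as one block: (7-3+1)! × 3! = 120 × 6 = 720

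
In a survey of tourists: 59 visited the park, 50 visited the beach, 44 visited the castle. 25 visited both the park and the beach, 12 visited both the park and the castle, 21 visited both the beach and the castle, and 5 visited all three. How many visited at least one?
|A∪B∪C| = 59+50+44-25-12-21+5 = 100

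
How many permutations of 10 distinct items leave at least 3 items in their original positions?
Exactly j fixed points: C(10,j)·!(10-j); sum over j ≥ 3 (derangement numbers via !m = (m-1)·(!(m-1) + !(m-2)): !0..!7 = 1, 0, 1, 2, 9, 44, 265, 1854). Σ_{j=3}^{10} C(10,j)·!(10-j) = C(10,3)·!7 + C(10,4)·!6 + C(10,5)·!5 + C(10,6)·!4 + C(10,7)·!3 + C(10,8)·!2 + C(10,9)·!1 + C(10,10)·!0 = 120·1854 + 210·265 + 252·44 + 210·9 + 120·2 + 45·1 + 10·0 + 1·1 = 291394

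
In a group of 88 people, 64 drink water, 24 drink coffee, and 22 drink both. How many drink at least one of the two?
|A∪B| = |A| + |B| - |A∩B| = 64 + 24 - 22 = 66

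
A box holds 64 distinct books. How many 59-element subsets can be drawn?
C(64,59) = 64!/(59!×5!) = 7624512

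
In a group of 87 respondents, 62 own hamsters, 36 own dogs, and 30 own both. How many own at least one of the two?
|A∪B| = |A| + |B| - |A∩B| = 62 + 36 - 30 = 68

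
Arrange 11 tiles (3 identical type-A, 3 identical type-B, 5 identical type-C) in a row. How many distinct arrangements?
11! / (3! × 3! × 5!) = 9240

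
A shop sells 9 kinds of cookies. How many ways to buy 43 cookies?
C(43+9-1, 9-1) = C(51, 8) = 636763050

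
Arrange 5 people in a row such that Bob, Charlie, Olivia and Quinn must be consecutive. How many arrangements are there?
Treat the 4 as one block: (5-4+1)! × 4! = 2 × 24 = 48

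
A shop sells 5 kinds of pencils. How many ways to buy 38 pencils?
C(38+5-1, 5-1) = C(42, 4) = 111930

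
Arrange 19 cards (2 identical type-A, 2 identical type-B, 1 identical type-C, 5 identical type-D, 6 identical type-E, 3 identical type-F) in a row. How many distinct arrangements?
19! / (2! × 2! × 1! × 5! × 6! × 3!) = 58663725120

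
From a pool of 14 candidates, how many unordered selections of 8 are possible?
C(14,8) = 14!/(8!×6!) = 3003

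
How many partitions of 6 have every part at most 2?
Let r_j(i) = number of partitions of i into parts ≤ j, for i = 0..6. r_1(i) = 1 for all i; r_j(i) = r_{j-1}(i) + r_j(i-j). Rows j = 2..2: ≤2: 1 1 2 2 3 3 4. r_2(6) = 4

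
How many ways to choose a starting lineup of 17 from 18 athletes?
C(18,17) = 18!/(17!×1!) = 18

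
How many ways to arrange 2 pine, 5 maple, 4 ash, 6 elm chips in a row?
17! / (2! × 5! × 4! × 6!) = 85765680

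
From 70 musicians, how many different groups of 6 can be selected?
C(70,6) = 70!/(6!×64!) = 131115985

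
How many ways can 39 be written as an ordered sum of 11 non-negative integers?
C(39+11-1, 11-1) = C(49, 10) = 8217822536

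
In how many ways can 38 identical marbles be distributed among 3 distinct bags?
C(38+3-1, 3-1) = C(40, 2) = 780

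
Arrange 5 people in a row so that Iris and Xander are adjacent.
Treat as block: (5-1)! × 2! = 24 × 2 = 48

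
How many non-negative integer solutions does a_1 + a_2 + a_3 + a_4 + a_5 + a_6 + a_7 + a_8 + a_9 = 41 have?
C(41+9-1, 9-1) = C(49, 8) = 450978066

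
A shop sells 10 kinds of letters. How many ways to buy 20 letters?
C(20+10-1, 10-1) = C(29, 9) = 10015005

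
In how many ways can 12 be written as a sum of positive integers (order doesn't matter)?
Pentagonal recurrence p(n) = p(n-1) + p(n-2) - p(n-5) - p(n-7) + p(n-12) + p(n-15) - ... gives p(0..11) = 1, 1, 2, 3, 5, 7, 11, 15, 22, 30, 42, 56. p(12) = p(11) + p(10) - p(7) - p(5) + p(0) = 56 + 42 - 15 - 7 + 1 = 77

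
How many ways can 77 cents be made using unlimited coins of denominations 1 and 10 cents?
Coefficient of x^77 in 1/(1-x^1) · 1/(1-x^10). Use j coins of 10 for j = 0..⌊77/10⌋ = 7, the rest in 1s: 7 + 1 = 8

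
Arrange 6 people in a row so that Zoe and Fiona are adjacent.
Treat as block: (6-1)! × 2! = 120 × 2 = 240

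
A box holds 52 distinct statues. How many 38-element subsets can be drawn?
C(52,38) = 52!/(38!×14!) = 1768966344600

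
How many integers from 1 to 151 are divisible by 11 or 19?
⌊151/11⌋ + ⌊151/19⌋ - ⌊151/209⌋ = 13 + 7 - 0 = 20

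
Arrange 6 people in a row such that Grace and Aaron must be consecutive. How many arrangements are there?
Treat the 2 as one block: (6-2+1)! × 2! = 120 × 2 = 240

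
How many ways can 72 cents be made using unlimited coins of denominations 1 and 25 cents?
Coefficient of x^72 in 1/(1-x^1) · 1/(1-x^25). Use j coins of 25 for j = 0..⌊72/25⌋ = 2, the rest in 1s: 2 + 1 = 3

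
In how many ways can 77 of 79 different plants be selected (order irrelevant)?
C(79,77) = 79!/(77!×2!) = 3081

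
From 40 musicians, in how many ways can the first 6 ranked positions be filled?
P(40,6) = 40!/(40-6)! = 2763633600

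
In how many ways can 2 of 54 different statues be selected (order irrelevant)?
C(54,2) = 54!/(2!×52!) = 1431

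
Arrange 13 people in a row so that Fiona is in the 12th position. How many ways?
Fix one position: (13-1)! = 479001600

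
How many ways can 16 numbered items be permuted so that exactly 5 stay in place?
Choose the 5 fixed points C(16,5) = 4368, derange the rest: !11 = Σ_{j=0}^{11} (-1)^j·11!/j! = 39916800 - 39916800 + 19958400 - 6652800 + 1663200 - 332640 + 55440 - 7920 + 990 - 110 + 11 - 1 = 14684570. Product = 4368 × 14684570 = 64142201760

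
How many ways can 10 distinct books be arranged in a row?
10! = 3628800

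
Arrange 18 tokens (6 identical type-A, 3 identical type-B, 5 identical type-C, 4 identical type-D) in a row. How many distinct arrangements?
18! / (6! × 3! × 5! × 4!) = 514594080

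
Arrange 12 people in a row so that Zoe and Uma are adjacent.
Treat as block: (12-1)! × 2! = 39916800 × 2 = 79833600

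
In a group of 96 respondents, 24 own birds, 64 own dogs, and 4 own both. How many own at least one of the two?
|A∪B| = |A| + |B| - |A∩B| = 24 + 64 - 4 = 84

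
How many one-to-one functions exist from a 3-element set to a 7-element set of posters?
P(7,3) = 7!/(7-3)! = 210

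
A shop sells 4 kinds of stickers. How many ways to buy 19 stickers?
C(19+4-1, 4-1) = C(22, 3) = 1540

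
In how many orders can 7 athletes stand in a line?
7! = 5040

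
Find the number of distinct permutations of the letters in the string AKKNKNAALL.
10! / (3! × 3! × 2! × 2!) = 25200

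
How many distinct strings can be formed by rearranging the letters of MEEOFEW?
7! / (1! × 3! × 1! × 1! × 1!) = 840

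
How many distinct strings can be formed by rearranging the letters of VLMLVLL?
7! / (2! × 4! × 1!) = 105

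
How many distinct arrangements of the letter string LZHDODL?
7! / (1! × 2! × 1! × 2! × 1!) = 1260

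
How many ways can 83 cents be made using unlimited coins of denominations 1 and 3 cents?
Coefficient of x^83 in 1/(1-x^1) · 1/(1-x^3). Use j coins of 3 for j = 0..⌊83/3⌋ = 27, the rest in 1s: 27 + 1 = 28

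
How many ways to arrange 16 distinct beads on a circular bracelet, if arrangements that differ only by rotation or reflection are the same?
(16-1)!/2 = 1307674368000/2 = 653837184000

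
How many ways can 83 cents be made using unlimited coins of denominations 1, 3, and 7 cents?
Coefficient of x^83 in 1/(1-x^1) · 1/(1-x^3) · 1/(1-x^7). Case on j = number of 7-cent coins (j = 0..11); remainder r = 83 - 7j is made from {1,3} in ⌊r/3⌋+1 ways. r = 83, 76, 69, 62, 55, 48, 41, 34, 27, 20, 13, 6 → 28 + 26 + 24 + 21 + 19 + 17 + 14 + 12 + 10 + 7 + 5 + 3 = 186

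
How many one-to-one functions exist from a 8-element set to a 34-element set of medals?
P(34,8) = 34!/(34-8)! = 732058145280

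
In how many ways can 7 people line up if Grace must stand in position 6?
Fix one position: (7-1)! = 720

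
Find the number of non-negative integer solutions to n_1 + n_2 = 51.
C(51+2-1, 2-1) = C(52, 1) = 52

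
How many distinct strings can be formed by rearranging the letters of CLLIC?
5! / (2! × 2! × 1!) = 30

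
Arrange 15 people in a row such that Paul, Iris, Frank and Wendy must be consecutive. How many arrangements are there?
Treat the 4 as one block: (15-4+1)! × 4! = 479001600 × 24 = 11496038400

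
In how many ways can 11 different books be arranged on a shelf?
11! = 39916800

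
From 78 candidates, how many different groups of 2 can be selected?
C(78,2) = 78!/(2!×76!) = 3003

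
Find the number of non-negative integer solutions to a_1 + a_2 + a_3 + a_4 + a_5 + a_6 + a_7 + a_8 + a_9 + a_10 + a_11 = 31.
C(31+11-1, 11-1) = C(41, 10) = 1121099408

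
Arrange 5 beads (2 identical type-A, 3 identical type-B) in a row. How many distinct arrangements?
5! / (2! × 3!) = 10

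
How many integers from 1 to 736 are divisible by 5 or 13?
⌊736/5⌋ + ⌊736/13⌋ - ⌊736/65⌋ = 147 + 56 - 11 = 192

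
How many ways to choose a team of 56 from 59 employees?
C(59,56) = 59!/(56!×3!) = 32509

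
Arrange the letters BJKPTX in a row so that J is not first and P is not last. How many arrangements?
By inclusion-exclusion: 6! - 2×(6-1)! + (6-2)! = 720 - 240 + 24 = 504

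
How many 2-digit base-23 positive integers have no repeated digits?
First digit: 22 choices (nonzero). Then descending: 22 × 22 = 484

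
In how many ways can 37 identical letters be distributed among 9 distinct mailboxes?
C(37+9-1, 9-1) = C(45, 8) = 215553195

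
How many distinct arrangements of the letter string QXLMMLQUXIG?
11! / (1! × 2! × 2! × 2! × 2! × 1! × 1!) = 2494800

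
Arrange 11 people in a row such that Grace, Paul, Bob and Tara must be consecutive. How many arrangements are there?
Treat the 4 as one block: (11-4+1)! × 4! = 40320 × 24 = 967680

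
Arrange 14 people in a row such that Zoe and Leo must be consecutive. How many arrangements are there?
Treat the 2 as one block: (14-2+1)! × 2! = 6227020800 × 2 = 12454041600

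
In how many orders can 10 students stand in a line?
10! = 3628800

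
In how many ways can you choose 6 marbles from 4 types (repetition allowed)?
C(6+4-1, 4-1) = C(9, 3) = 84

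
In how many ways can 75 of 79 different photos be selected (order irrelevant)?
C(79,75) = 79!/(75!×4!) = 1502501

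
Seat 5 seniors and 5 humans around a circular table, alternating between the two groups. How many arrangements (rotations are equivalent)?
Fix one of the seniors: (5-1)! ways for the remaining seniors, × 5! ways for the humans = 24 × 120 = 2880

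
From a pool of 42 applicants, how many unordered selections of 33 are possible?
C(42,33) = 42!/(33!×9!) = 445891810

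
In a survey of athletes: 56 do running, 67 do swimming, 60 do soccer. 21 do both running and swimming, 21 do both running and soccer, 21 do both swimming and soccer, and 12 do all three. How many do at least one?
|A∪B∪C| = 56+67+60-21-21-21+12 = 132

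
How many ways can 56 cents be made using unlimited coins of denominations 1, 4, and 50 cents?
Coefficient of x^56 in 1/(1-x^1) · 1/(1-x^4) · 1/(1-x^50). Case on j = number of 50-cent coins (j = 0..1); remainder r = 56 - 50j is made from {1,4} in ⌊r/4⌋+1 ways. r = 56, 6 → 15 + 2 = 17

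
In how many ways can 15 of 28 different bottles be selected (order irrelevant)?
C(28,15) = 28!/(15!×13!) = 37442160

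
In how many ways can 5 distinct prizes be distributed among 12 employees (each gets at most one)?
P(12,5) = 12!/(12-5)! = 95040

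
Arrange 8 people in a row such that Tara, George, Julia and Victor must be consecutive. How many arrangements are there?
Treat the 4 as one block: (8-4+1)! × 4! = 120 × 24 = 2880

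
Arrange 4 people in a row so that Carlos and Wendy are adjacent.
Treat as block: (4-1)! × 2! = 6 × 2 = 12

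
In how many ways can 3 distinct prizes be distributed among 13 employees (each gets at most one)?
P(13,3) = 13!/(13-3)! = 1716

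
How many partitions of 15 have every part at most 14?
Let r_j(i) = number of partitions of i into parts ≤ j, for i = 0..15. r_1(i) = 1 for all i; r_j(i) = r_{j-1}(i) + r_j(i-j). Rows j = 2..14: ≤2: 1 1 2 2 3 3 4 4 5 5 6 6 7 7 8 8; ≤3: 1 1 2 3 4 5 7 8 10 12 14 16 19 21 24 27; ≤4: 1 1 2 3 5 6 9 11 15 18 23 27 34 39 47 54; ≤5: 1 1 2 3 5 7 10 13 18 23 30 37 47 57 70 84; ≤6: 1 1 2 3 5 7 11 14 20 26 35 44 58 71 90 110; ≤7: 1 1 2 3 5 7 11 15 21 28 38 49 65 82 105 131; ≤8: 1 1 2 3 5 7 11 15 22 29 40 52 70 89 116 146; ≤9: 1 1 2 3 5 7 11 15 22 30 41 54 73 94 123 157; ≤10: 1 1 2 3 5 7 11 15 22 30 42 55 75 97 128 164; ≤11: 1 1 2 3 5 7 11 15 22 30 42 56 76 99 131 169; ≤12: 1 1 2 3 5 7 11 15 22 30 42 56 77 100 133 172; ≤13: 1 1 2 3 5 7 11 15 22 30 42 56 77 101 134 174; ≤14: 1 1 2 3 5 7 11 15 22 30 42 56 77 101 135 175. r_14(15) = 175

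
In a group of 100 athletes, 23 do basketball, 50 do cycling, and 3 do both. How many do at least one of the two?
|A∪B| = |A| + |B| - |A∩B| = 23 + 50 - 3 = 70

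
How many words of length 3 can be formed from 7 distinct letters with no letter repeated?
P(7,3) = 7!/(7-3)! = 210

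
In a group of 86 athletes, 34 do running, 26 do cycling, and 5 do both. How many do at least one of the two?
|A∪B| = |A| + |B| - |A∩B| = 34 + 26 - 5 = 55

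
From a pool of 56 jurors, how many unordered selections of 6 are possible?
C(56,6) = 56!/(6!×50!) = 32468436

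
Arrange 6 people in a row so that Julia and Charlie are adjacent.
Treat as block: (6-1)! × 2! = 120 × 2 = 240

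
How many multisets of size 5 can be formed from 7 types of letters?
C(5+7-1, 7-1) = C(11, 6) = 462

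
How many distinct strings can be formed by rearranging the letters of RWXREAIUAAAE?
12! / (1! × 2! × 1! × 4! × 1! × 2! × 1!) = 4989600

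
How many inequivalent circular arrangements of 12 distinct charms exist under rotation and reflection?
(12-1)!/2 = 39916800/2 = 19958400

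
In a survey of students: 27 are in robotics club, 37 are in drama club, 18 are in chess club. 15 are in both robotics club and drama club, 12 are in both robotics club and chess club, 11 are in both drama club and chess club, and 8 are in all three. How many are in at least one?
|A∪B∪C| = 27+37+18-15-12-11+8 = 52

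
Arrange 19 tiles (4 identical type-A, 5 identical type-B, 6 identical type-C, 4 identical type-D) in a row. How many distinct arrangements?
19! / (4! × 5! × 6! × 4!) = 2444321880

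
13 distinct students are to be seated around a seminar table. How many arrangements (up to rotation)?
Circular: fix one position, arrange the rest. (13-1)! = 479001600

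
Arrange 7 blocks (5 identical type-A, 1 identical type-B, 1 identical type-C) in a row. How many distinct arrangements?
7! / (5! × 1! × 1!) = 42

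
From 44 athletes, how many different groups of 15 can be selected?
C(44,15) = 44!/(15!×29!) = 229911617056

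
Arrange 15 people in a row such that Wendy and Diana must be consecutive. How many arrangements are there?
Treat the 2 as one block: (15-2+1)! × 2! = 87178291200 × 2 = 174356582400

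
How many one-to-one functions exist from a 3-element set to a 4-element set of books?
P(4,3) = 4!/(4-3)! = 24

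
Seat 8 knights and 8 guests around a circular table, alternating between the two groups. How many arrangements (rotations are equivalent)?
Fix one of the knights: (8-1)! ways for the remaining knights, × 8! ways for the guests = 5040 × 40320 = 203212800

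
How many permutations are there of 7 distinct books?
7! = 5040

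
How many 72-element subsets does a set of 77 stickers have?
C(77,72) = 77!/(72!×5!) = 19757815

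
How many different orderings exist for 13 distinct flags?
13! = 6227020800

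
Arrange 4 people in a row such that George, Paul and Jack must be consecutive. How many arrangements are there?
Treat the 3 as one block: (4-3+1)! × 3! = 2 × 6 = 12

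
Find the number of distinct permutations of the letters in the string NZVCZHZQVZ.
10! / (4! × 1! × 1! × 2! × 1! × 1!) = 75600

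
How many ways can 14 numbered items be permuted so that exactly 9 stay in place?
Choose the 9 fixed points C(14,9) = 2002, derange the rest: !5 = Σ_{j=0}^{5} (-1)^j·5!/j! = 120 - 120 + 60 - 20 + 5 - 1 = 44. Product = 2002 × 44 = 88088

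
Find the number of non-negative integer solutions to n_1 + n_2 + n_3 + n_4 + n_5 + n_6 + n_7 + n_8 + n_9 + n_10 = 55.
C(55+10-1, 10-1) = C(64, 9) = 27540584512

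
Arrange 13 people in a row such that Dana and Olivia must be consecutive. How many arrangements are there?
Treat the 2 as one block: (13-2+1)! × 2! = 479001600 × 2 = 958003200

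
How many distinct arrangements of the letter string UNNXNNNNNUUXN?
13! / (2! × 3! × 8!) = 12870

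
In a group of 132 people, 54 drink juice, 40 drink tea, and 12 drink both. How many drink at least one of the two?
|A∪B| = |A| + |B| - |A∩B| = 54 + 40 - 12 = 82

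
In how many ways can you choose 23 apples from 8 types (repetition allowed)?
C(23+8-1, 8-1) = C(30, 7) = 2035800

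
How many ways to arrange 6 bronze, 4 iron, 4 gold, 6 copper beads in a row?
20! / (6! × 4! × 4! × 6!) = 8147739600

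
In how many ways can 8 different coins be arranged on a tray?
8! = 40320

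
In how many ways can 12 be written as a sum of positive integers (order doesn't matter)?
Pentagonal recurrence p(n) = p(n-1) + p(n-2) - p(n-5) - p(n-7) + p(n-12) + p(n-15) - ... gives p(0..11) = 1, 1, 2, 3, 5, 7, 11, 15, 22, 30, 42, 56. p(12) = p(11) + p(10) - p(7) - p(5) + p(0) = 56 + 42 - 15 - 7 + 1 = 77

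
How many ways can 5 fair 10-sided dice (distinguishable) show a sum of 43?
Coefficient of x^43 in (x + x² + ... + x^10)^5. By inclusion-exclusion on dice exceeding 10: Σ_j (-1)^j C(5,j)·C(43-1-10j, 4) = C(5,0)·C(42,4) - C(5,1)·C(32,4) + C(5,2)·C(22,4) - C(5,3)·C(12,4) = 1·111930 - 5·35960 + 10·7315 - 10·495 = 330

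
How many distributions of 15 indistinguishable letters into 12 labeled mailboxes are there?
C(15+12-1, 12-1) = C(26, 11) = 7726160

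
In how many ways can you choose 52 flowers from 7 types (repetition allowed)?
C(52+7-1, 7-1) = C(58, 6) = 40475358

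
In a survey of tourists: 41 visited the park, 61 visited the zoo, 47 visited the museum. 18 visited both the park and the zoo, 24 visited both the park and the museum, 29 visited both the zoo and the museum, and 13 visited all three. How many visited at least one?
|A∪B∪C| = 41+61+47-18-24-29+13 = 91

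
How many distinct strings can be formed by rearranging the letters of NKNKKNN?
7! / (4! × 3!) = 35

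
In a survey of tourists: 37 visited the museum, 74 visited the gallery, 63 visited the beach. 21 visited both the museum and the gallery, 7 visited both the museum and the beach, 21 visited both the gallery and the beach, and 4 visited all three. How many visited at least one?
|A∪B∪C| = 37+74+63-21-7-21+4 = 129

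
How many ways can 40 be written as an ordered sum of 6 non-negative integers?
C(40+6-1, 6-1) = C(45, 5) = 1221759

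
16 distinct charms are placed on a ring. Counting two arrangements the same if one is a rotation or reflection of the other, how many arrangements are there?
(16-1)!/2 = 1307674368000/2 = 653837184000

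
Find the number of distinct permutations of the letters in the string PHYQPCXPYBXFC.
13! / (2! × 2! × 1! × 1! × 3! × 1! × 1! × 2!) = 129729600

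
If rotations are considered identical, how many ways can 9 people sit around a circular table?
Circular: fix one position, arrange the rest. (9-1)! = 40320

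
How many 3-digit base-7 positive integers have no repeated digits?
First digit: 6 choices (nonzero). Then descending: 6 × 6 × 5 = 180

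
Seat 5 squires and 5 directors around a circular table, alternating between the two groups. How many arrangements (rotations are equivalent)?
Fix one of the squires: (5-1)! ways for the remaining squires, × 5! ways for the directors = 24 × 120 = 2880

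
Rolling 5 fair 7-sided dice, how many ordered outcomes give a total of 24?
Coefficient of x^24 in (x + x² + ... + x^7)^5. By inclusion-exclusion on dice exceeding 7: Σ_j (-1)^j C(5,j)·C(24-1-7j, 4) = C(5,0)·C(23,4) - C(5,1)·C(16,4) + C(5,2)·C(9,4) = 1·8855 - 5·1820 + 10·126 = 1015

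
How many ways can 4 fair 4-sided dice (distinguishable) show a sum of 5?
Coefficient of x^5 in (x + x² + ... + x^4)^4. By inclusion-exclusion on dice exceeding 4: Σ_j (-1)^j C(4,j)·C(5-1-4j, 3) = C(4,0)·C(4,3) = 1·4 = 4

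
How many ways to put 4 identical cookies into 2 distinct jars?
C(4+2-1, 2-1) = C(5, 1) = 5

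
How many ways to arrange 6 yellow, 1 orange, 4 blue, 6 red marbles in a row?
17! / (6! × 1! × 4! × 6!) = 28588560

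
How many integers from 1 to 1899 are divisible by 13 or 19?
⌊1899/13⌋ + ⌊1899/19⌋ - ⌊1899/247⌋ = 146 + 99 - 7 = 238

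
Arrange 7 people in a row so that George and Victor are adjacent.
Treat as block: (7-1)! × 2! = 720 × 2 = 1440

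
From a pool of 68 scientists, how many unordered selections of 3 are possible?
C(68,3) = 68!/(3!×65!) = 50116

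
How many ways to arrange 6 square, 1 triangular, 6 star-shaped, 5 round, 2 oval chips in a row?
20! / (6! × 1! × 6! × 5! × 2!) = 19554575040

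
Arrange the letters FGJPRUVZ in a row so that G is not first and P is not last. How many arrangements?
By inclusion-exclusion: 8! - 2×(8-1)! + (8-2)! = 40320 - 10080 + 720 = 30960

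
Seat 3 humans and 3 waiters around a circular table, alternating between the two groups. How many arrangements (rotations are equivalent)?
Fix one of the humans: (3-1)! ways for the remaining humans, × 3! ways for the waiters = 2 × 6 = 12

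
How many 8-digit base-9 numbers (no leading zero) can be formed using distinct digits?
First digit: 8 choices (nonzero). Then descending: 8 × 8 × 7 × 6 × 5 × 4 × 3 × 2 = 322560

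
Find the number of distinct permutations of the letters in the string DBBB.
4! / (3! × 1!) = 4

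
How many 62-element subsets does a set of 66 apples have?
C(66,62) = 66!/(62!×4!) = 720720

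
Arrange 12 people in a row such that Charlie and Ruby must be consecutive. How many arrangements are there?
Treat the 2 as one block: (12-2+1)! × 2! = 39916800 × 2 = 79833600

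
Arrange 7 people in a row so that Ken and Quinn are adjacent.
Treat as block: (7-1)! × 2! = 720 × 2 = 1440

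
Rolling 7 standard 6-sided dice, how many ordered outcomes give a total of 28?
Coefficient of x^28 in (x + x² + ... + x^6)^7. By inclusion-exclusion on dice exceeding 6: Σ_j (-1)^j C(7,j)·C(28-1-6j, 6) = C(7,0)·C(27,6) - C(7,1)·C(21,6) + C(7,2)·C(15,6) - C(7,3)·C(9,6) = 1·296010 - 7·54264 + 21·5005 - 35·84 = 18327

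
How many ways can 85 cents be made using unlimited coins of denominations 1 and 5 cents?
Coefficient of x^85 in 1/(1-x^1) · 1/(1-x^5). Use j coins of 5 for j = 0..⌊85/5⌋ = 17, the rest in 1s: 17 + 1 = 18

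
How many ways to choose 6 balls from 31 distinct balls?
C(31,6) = 31!/(6!×25!) = 736281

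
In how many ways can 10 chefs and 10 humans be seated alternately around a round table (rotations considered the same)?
Fix one of the chefs: (10-1)! ways for the remaining chefs, × 10! ways for the humans = 362880 × 3628800 = 1316818944000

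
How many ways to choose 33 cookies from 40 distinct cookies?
C(40,33) = 40!/(33!×7!) = 18643560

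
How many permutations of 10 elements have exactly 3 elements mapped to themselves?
Choose the 3 fixed points C(10,3) = 120, derange the rest: !7 = Σ_{j=0}^{7} (-1)^j·7!/j! = 5040 - 5040 + 2520 - 840 + 210 - 42 + 7 - 1 = 1854. Product = 120 × 1854 = 222480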